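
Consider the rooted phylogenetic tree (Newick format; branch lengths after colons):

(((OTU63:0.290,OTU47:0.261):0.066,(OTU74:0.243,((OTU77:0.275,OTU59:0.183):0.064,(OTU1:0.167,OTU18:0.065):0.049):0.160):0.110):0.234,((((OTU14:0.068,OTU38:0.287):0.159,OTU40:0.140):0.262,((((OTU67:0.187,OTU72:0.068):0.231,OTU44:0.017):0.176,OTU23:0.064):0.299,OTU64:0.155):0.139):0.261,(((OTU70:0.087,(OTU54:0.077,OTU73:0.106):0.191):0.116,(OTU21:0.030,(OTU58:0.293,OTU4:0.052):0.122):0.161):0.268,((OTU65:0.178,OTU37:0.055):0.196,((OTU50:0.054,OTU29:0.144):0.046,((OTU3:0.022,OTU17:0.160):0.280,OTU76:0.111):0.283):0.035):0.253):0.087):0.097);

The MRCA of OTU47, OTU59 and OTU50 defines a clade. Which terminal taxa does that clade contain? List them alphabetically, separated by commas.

Tracing OTU47: it sits inside (OTU63,OTU47).
Tracing OTU59: it sits inside (OTU77,OTU59).
Tracing OTU50: it sits inside (OTU50,OTU29).
The smallest clade enclosing all 3 is the whole tree (their MRCA is the root), so the answer is all 28 tips in alphabetical order.

OTU1, OTU14, OTU17, OTU18, OTU21, OTU23, OTU29, OTU3, OTU37, OTU38, OTU4, OTU40, OTU44, OTU47, OTU50, OTU54, OTU58, OTU59, OTU63, OTU64, OTU65, OTU67, OTU70, OTU72, OTU73, OTU74, OTU76, OTU77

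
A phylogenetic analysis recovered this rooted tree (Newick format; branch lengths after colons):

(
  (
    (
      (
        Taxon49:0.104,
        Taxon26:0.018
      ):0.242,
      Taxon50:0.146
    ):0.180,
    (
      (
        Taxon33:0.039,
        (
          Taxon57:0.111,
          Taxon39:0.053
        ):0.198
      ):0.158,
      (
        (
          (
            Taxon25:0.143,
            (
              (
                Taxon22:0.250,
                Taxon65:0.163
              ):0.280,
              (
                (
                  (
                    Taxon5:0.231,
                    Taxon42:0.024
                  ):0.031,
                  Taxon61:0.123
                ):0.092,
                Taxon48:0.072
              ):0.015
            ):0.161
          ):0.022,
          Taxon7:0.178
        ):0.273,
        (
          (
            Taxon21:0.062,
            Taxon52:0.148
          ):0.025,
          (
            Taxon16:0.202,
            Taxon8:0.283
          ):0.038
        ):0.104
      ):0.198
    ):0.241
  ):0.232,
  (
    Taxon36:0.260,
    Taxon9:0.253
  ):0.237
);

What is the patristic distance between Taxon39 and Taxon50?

0.976

The path runs Taxon39 → … → MRCA → … → Taxon50; the MRCA is the node subtending (((Taxon49,Taxon26),Taxon50),((Taxon33,(Taxon57,Taxon39)),(((Taxon25,((Taxon22,Taxon65),(((Taxon5,Taxon42),Taxon61),Taxon48))),Taxon7),((Taxon21,Taxon52),(Taxon16,Taxon8))))).
Branch lengths along that path: 0.053 + 0.198 + 0.158 + 0.241 + 0.180 + 0.146 = 0.976.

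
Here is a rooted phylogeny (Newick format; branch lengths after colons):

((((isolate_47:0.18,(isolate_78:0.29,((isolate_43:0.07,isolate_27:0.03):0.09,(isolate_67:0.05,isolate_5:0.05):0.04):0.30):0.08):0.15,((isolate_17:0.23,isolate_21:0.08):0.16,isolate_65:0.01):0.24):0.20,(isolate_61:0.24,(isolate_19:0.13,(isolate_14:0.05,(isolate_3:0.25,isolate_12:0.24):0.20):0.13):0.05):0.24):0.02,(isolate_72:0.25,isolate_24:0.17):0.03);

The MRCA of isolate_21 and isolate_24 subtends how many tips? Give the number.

The MRCA of isolate_21 and isolate_24 is the root, so the clade is the entire tree.
That clade contains 16 terminal taxa: isolate_12, isolate_14, isolate_17, isolate_19, isolate_21, isolate_24, isolate_27, isolate_3, isolate_43, isolate_47, isolate_5, isolate_61, isolate_65, isolate_67, isolate_72, isolate_78.

16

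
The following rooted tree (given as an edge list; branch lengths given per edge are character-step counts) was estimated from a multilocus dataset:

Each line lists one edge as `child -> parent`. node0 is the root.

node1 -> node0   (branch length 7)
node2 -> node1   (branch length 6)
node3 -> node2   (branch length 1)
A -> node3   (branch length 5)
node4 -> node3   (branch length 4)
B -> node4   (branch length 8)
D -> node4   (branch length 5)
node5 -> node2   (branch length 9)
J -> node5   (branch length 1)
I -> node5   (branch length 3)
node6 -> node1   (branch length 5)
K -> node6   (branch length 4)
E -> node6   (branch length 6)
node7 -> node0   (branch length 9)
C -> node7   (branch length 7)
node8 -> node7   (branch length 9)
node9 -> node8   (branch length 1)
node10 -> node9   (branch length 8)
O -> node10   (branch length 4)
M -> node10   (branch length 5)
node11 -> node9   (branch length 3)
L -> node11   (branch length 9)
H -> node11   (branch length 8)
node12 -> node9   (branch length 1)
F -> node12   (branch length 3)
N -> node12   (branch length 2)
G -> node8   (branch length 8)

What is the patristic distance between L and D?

54

The path runs L → … → MRCA → … → D; the MRCA is the root of the tree.
Branch lengths along that path: 9 + 3 + 1 + 9 + 9 + 7 + 6 + 1 + 4 + 5 = 54.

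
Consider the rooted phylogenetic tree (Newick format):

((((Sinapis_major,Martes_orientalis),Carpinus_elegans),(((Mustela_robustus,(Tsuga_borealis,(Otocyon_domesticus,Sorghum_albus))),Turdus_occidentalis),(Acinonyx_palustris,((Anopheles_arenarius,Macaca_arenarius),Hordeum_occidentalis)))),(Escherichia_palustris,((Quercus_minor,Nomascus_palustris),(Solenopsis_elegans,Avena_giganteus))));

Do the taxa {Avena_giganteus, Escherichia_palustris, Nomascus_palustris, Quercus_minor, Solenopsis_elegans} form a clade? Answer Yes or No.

Yes

The most recent common ancestor of these taxa subtends (Escherichia_palustris,((Quercus_minor,Nomascus_palustris),(Solenopsis_elegans,Avena_giganteus))).
That clade has exactly 5 tips — every listed taxon and nothing else — so the group is monophyletic.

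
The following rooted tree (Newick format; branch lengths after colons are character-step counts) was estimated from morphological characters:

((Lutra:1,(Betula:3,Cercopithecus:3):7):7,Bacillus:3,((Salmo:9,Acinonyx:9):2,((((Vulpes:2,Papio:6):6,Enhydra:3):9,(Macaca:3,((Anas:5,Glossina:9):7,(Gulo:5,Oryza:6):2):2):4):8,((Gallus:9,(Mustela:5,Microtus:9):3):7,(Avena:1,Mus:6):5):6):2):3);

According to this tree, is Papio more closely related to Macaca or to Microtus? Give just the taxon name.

Macaca

The MRCA of Papio and Macaca subtends (((Vulpes,Papio),Enhydra),(Macaca,((Anas,Glossina),(Gulo,Oryza)))) (8 taxa).
The MRCA of Papio and Microtus subtends ((((Vulpes,Papio),Enhydra),(Macaca,((Anas,Glossina),(Gulo,Oryza)))),((Gallus,(Mustela,Microtus)),(Avena,Mus))) (13 taxa).
The first is nested inside the second, so Papio shares a more recent common ancestor with Macaca.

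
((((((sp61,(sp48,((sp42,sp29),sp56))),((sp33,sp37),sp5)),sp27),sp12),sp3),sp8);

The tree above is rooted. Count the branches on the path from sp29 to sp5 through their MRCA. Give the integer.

7

The MRCA of sp29 and sp5 is the node subtending ((sp61,(sp48,((sp42,sp29),sp56))),((sp33,sp37),sp5)).
From sp29 up to that node: 5 branches. From sp5 up to the same node: 2 branches. Total: 5 + 2 = 7.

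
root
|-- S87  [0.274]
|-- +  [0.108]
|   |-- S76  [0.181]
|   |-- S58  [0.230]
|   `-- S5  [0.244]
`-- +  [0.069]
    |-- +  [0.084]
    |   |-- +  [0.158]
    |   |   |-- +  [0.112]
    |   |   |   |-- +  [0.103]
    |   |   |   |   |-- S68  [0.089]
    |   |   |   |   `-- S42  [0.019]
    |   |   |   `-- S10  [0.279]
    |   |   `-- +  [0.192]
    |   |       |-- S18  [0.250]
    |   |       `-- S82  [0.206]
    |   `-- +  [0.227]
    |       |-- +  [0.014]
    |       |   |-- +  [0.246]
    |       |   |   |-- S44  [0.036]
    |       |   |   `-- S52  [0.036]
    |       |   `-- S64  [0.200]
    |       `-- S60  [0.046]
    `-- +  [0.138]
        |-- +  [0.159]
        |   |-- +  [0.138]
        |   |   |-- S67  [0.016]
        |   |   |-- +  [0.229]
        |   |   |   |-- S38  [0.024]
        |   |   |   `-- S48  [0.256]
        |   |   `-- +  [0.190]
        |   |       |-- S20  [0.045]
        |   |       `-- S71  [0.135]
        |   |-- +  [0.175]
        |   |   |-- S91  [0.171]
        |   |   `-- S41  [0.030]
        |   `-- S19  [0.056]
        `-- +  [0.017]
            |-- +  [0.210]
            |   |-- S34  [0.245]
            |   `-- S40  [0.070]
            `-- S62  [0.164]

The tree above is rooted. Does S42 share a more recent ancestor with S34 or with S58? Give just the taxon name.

S34

The MRCA of S42 and S34 subtends (((((S68,S42),S10),(S18,S82)),(((S44,S52),S64),S60)),(((S67,(S38,S48),(S20,S71)),(S91,S41),S19),((S34,S40),S62))) (20 taxa).
The MRCA of S42 and S58 is the root, subtending the entire tree (24 taxa).
The first is nested inside the second, so S42 shares a more recent common ancestor with S34.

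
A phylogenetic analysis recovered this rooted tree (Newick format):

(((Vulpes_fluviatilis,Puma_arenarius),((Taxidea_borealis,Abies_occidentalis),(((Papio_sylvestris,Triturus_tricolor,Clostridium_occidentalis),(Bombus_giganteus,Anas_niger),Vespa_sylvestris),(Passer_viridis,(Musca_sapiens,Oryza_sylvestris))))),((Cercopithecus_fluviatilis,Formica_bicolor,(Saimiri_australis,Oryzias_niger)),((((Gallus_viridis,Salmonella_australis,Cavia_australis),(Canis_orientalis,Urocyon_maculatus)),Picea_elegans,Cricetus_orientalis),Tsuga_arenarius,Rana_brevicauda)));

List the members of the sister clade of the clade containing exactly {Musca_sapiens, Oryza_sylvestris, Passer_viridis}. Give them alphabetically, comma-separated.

Anas_niger, Bombus_giganteus, Clostridium_occidentalis, Papio_sylvestris, Triturus_tricolor, Vespa_sylvestris

The clade containing exactly {Musca_sapiens, Oryza_sylvestris, Passer_viridis} attaches to the tree at the node subtending (((Papio_sylvestris,Triturus_tricolor,Clostridium_occidentalis),(Bombus_giganteus,Anas_niger),Vespa_sylvestris),(Passer_viridis,(Musca_sapiens,Oryza_sylvestris))).
The other lineage descending from that same node — the sister group — is ((Papio_sylvestris,Triturus_tricolor,Clostridium_occidentalis),(Bombus_giganteus,Anas_niger),Vespa_sylvestris); its 6 tips in alphabetical order are the answer.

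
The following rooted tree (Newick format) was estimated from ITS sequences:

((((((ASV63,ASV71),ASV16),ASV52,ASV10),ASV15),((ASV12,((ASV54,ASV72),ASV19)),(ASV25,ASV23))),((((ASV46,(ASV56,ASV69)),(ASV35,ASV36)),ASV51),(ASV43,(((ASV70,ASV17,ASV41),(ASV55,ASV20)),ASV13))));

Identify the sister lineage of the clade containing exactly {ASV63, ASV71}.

ASV16

The clade containing exactly {ASV63, ASV71} attaches to the tree at the node subtending ((ASV63,ASV71),ASV16).
The other lineage descending from that same node — the sister group — is the single tip ASV16.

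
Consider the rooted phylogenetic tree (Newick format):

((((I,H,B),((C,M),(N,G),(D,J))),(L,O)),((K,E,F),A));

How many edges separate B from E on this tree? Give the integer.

The MRCA of B and E is the root of the tree.
From B up to that node: 4 branches. From E up to the same node: 3 branches. Total: 4 + 3 = 7.

7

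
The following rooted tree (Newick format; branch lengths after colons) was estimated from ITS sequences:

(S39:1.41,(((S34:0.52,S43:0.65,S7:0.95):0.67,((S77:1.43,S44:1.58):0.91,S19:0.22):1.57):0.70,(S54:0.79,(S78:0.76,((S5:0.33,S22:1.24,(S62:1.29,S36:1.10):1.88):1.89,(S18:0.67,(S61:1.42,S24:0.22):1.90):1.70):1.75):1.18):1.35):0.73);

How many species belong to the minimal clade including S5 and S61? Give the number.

The MRCA of S5 and S61 is the node subtending ((S5,S22,(S62,S36)),(S18,(S61,S24))).
That clade contains 7 terminal taxa: S18, S22, S24, S36, S5, S61, S62.

7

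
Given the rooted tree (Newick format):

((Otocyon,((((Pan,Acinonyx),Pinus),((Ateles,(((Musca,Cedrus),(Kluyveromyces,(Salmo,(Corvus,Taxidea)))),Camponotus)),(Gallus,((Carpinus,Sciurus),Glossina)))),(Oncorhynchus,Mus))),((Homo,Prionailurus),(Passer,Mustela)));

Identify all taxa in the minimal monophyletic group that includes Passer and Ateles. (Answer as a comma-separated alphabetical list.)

Acinonyx, Ateles, Camponotus, Carpinus, Cedrus, Corvus, Gallus, Glossina, Homo, Kluyveromyces, Mus, Musca, Mustela, Oncorhynchus, Otocyon, Pan, Passer, Pinus, Prionailurus, Salmo, Sciurus, Taxidea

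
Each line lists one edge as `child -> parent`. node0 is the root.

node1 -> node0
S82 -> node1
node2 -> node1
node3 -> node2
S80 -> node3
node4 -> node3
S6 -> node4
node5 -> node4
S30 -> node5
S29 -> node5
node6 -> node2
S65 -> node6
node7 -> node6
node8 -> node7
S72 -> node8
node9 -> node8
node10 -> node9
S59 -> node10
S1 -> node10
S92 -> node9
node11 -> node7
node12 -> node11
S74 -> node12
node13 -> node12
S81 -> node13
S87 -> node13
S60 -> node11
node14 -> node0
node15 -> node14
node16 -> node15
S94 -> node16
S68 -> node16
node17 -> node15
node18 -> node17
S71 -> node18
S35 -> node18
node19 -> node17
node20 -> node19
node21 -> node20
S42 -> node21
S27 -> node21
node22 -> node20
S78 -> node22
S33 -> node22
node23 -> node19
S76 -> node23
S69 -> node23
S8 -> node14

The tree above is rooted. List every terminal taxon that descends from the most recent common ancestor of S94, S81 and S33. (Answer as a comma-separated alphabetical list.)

S1, S27, S29, S30, S33, S35, S42, S59, S6, S60, S65, S68, S69, S71, S72, S74, S76, S78, S8, S80, S81, S82, S87, S92, S94

Tracing S94: it sits inside (S94,S68).
Tracing S81: it sits inside (S81,S87).
Tracing S33: it sits inside (S78,S33).
The smallest clade enclosing all 3 is the whole tree (their MRCA is the root), so the answer is all 25 tips in alphabetical order.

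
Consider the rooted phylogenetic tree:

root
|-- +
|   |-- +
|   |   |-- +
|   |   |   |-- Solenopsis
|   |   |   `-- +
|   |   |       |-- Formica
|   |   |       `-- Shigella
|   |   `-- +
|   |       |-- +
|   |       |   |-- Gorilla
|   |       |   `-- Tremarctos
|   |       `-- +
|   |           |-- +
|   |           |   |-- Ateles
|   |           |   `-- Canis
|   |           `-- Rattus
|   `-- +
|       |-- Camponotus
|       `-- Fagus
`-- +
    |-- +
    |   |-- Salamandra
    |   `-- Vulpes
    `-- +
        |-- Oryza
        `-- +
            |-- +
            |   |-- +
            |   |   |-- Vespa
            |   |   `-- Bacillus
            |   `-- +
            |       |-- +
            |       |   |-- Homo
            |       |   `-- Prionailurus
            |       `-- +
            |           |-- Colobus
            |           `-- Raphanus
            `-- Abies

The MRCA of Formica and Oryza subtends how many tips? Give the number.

The MRCA of Formica and Oryza is the root, so the clade is the entire tree.
That clade contains 20 terminal taxa: Abies, Ateles, Bacillus, Camponotus, Canis, Colobus, Fagus, Formica, Gorilla, Homo, Oryza, Prionailurus, Raphanus, Rattus, Salamandra, Shigella, Solenopsis, Tremarctos, Vespa, Vulpes.

20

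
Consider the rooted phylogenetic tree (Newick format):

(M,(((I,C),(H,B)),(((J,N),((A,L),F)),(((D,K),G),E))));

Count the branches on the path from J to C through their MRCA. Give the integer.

The MRCA of J and C is the node subtending (((I,C),(H,B)),(((J,N),((A,L),F)),(((D,K),G),E))).
From J up to that node: 4 branches. From C up to the same node: 3 branches. Total: 4 + 3 = 7.

7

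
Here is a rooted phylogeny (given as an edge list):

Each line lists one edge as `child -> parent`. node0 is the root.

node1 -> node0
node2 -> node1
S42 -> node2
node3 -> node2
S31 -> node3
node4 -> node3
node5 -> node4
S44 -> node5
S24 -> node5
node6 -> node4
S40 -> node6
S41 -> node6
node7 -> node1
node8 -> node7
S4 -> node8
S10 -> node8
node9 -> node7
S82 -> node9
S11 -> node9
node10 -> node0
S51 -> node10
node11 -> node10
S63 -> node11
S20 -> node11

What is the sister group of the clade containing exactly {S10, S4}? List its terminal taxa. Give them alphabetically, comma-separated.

S11, S82

The clade containing exactly {S10, S4} attaches to the tree at the node subtending ((S4,S10),(S82,S11)).
The other lineage descending from that same node — the sister group — is (S82,S11); its 2 tips in alphabetical order are the answer.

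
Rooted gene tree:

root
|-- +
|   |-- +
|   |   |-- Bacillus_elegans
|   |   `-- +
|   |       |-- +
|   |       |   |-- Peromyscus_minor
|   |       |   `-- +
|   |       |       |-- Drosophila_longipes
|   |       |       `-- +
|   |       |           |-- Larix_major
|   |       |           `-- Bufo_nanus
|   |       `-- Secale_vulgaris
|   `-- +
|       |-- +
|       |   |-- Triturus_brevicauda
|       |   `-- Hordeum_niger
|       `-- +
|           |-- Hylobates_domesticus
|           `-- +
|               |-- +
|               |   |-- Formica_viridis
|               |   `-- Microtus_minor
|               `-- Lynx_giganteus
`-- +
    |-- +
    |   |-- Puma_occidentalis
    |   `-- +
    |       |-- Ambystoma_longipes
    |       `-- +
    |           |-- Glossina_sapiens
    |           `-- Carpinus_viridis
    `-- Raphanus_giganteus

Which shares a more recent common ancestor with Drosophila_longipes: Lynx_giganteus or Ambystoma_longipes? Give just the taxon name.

Lynx_giganteus

The MRCA of Drosophila_longipes and Lynx_giganteus subtends ((Bacillus_elegans,((Peromyscus_minor,(Drosophila_longipes,(Larix_major,Bufo_nanus))),Secale_vulgaris)),((Triturus_brevicauda,Hordeum_niger),(Hylobates_domesticus,((Formica_viridis,Microtus_minor),Lynx_giganteus)))) (12 taxa).
The MRCA of Drosophila_longipes and Ambystoma_longipes is the root, subtending the entire tree (17 taxa).
The first is nested inside the second, so Drosophila_longipes shares a more recent common ancestor with Lynx_giganteus.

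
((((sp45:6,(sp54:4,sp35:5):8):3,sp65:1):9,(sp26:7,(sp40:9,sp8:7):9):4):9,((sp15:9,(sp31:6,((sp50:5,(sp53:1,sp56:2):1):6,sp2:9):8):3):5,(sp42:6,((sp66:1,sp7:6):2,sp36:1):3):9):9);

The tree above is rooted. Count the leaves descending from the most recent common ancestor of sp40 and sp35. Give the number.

7

The MRCA of sp40 and sp35 is the node subtending (((sp45,(sp54,sp35)),sp65),(sp26,(sp40,sp8))).
That clade contains 7 terminal taxa: sp26, sp35, sp40, sp45, sp54, sp65, sp8.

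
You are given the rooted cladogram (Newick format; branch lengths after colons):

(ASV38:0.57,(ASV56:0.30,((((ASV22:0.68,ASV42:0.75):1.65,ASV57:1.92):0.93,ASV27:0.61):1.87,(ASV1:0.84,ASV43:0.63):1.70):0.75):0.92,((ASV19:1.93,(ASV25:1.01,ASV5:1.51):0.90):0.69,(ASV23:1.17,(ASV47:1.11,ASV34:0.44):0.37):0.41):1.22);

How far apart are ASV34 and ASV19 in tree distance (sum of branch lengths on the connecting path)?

The path runs ASV34 → … → MRCA → … → ASV19; the MRCA is the node subtending ((ASV19,(ASV25,ASV5)),(ASV23,(ASV47,ASV34))).
Branch lengths along that path: 0.44 + 0.37 + 0.41 + 0.69 + 1.93 = 3.84.

3.84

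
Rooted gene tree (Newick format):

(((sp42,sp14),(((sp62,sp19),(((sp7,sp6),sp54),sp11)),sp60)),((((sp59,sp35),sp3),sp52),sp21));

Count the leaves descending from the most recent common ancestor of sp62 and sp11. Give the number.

6

The MRCA of sp62 and sp11 is the node subtending ((sp62,sp19),(((sp7,sp6),sp54),sp11)).
That clade contains 6 terminal taxa: sp11, sp19, sp54, sp6, sp62, sp7.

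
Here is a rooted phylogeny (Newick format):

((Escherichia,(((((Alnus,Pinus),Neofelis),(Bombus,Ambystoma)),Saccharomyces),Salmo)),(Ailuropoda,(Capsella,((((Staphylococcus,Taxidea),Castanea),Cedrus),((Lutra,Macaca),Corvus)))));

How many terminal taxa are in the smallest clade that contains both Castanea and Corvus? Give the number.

The MRCA of Castanea and Corvus is the node subtending ((((Staphylococcus,Taxidea),Castanea),Cedrus),((Lutra,Macaca),Corvus)).
That clade contains 7 terminal taxa: Castanea, Cedrus, Corvus, Lutra, Macaca, Staphylococcus, Taxidea.

7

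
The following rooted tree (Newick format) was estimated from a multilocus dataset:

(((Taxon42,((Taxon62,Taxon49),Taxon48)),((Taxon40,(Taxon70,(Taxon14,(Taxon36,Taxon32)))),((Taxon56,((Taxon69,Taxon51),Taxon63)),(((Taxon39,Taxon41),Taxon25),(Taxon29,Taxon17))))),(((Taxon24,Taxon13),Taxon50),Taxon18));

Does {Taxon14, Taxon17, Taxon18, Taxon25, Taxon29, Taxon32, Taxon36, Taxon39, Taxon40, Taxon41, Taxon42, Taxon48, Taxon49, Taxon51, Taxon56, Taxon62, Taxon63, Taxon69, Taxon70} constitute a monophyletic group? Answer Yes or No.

The MRCA of the listed taxa is the root, so the smallest clade containing them is the whole tree.
That clade also contains Taxon13, Taxon24, Taxon50, which are not in the proposed group, so the group is not monophyletic.

No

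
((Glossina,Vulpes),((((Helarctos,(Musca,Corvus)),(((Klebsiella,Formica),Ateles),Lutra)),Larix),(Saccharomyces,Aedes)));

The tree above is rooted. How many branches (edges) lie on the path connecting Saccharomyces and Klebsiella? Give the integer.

The MRCA of Saccharomyces and Klebsiella is the node subtending ((((Helarctos,(Musca,Corvus)),(((Klebsiella,Formica),Ateles),Lutra)),Larix),(Saccharomyces,Aedes)).
From Saccharomyces up to that node: 2 branches. From Klebsiella up to the same node: 6 branches. Total: 2 + 6 = 8.

8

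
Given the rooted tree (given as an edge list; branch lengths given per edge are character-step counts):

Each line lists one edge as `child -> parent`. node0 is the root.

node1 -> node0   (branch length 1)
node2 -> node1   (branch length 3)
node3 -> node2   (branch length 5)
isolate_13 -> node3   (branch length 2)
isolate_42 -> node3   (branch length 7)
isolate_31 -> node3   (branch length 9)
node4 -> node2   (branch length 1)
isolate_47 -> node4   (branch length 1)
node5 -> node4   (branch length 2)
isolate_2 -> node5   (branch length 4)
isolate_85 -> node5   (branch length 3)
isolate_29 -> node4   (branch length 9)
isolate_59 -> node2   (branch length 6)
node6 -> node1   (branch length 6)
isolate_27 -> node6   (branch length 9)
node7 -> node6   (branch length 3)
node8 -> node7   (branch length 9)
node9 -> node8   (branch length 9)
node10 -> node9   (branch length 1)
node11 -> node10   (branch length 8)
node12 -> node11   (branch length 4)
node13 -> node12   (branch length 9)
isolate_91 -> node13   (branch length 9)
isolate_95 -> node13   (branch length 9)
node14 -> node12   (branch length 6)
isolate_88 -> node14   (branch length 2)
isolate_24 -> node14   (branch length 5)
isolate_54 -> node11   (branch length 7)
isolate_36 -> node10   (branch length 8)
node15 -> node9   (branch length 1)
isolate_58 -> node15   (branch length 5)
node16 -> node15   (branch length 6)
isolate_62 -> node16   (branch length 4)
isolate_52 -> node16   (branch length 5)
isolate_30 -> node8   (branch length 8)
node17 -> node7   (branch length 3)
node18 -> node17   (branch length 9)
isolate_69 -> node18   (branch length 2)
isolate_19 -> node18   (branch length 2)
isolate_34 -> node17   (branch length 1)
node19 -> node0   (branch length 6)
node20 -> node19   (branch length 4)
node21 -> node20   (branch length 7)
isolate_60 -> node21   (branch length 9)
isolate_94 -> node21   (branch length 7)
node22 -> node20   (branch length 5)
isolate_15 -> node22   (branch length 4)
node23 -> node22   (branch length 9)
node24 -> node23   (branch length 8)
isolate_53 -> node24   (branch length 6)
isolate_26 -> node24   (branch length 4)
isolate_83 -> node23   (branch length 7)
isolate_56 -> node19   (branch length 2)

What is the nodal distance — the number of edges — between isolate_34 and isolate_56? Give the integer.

The MRCA of isolate_34 and isolate_56 is the root of the tree.
From isolate_34 up to that node: 5 branches. From isolate_56 up to the same node: 2 branches. Total: 5 + 2 = 7.

7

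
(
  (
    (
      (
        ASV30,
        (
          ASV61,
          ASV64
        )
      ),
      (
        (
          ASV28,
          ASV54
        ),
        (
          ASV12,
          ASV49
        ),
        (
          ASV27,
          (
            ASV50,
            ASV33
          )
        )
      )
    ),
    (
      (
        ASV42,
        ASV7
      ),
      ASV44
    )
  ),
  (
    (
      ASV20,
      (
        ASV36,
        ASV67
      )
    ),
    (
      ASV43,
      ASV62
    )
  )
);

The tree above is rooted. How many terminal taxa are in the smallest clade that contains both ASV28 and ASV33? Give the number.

The MRCA of ASV28 and ASV33 is the node subtending ((ASV28,ASV54),(ASV12,ASV49),(ASV27,(ASV50,ASV33))).
That clade contains 7 terminal taxa: ASV12, ASV27, ASV28, ASV33, ASV49, ASV50, ASV54.

7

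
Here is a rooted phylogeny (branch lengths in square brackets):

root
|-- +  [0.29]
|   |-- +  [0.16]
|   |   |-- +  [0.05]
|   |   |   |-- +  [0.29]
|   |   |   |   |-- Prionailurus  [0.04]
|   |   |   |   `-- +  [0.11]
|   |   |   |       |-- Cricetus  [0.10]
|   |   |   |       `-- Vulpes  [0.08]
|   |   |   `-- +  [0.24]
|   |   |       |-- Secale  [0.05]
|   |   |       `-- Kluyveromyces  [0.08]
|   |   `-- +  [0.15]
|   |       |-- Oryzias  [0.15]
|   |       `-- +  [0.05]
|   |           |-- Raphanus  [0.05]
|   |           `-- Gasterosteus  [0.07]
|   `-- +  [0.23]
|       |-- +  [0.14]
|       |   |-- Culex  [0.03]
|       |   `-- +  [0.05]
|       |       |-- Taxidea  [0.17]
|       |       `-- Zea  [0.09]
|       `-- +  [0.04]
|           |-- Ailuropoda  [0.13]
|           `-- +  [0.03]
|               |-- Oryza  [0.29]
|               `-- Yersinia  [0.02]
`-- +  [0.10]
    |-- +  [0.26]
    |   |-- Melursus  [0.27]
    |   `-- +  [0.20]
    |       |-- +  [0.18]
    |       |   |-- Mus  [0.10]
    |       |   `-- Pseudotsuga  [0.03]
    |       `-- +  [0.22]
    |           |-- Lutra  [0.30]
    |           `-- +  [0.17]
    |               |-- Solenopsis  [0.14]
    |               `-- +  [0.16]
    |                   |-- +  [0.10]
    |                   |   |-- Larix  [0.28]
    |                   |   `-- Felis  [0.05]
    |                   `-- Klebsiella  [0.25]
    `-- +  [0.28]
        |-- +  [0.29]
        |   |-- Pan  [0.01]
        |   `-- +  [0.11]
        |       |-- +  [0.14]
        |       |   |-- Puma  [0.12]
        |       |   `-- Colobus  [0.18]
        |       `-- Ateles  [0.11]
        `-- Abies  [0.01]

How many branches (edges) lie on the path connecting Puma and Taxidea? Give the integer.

11

The MRCA of Puma and Taxidea is the root of the tree.
From Puma up to that node: 6 branches. From Taxidea up to the same node: 5 branches. Total: 6 + 5 = 11.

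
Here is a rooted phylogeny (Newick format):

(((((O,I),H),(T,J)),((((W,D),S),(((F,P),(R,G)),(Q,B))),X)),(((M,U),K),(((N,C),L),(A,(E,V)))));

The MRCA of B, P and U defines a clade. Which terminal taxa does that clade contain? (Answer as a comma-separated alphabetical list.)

A, B, C, D, E, F, G, H, I, J, K, L, M, N, O, P, Q, R, S, T, U, V, W, X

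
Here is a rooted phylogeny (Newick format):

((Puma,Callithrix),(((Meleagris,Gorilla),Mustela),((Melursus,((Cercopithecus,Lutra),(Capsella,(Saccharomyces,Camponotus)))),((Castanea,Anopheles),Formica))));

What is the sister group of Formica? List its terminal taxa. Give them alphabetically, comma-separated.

Formica attaches to the tree at the node subtending ((Castanea,Anopheles),Formica).
The other lineage descending from that same node — the sister group — is (Castanea,Anopheles); its 2 tips in alphabetical order are the answer.

Anopheles, Castanea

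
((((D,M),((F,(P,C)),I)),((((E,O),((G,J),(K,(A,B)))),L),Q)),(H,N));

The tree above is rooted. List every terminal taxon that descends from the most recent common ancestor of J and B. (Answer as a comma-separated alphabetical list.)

Tracing J: it sits inside (G,J).
Tracing B: it sits inside (A,B).
The smallest clade enclosing both is ((G,J),(K,(A,B))); the answer is its 5 terminal taxa in alphabetical order.

A, B, G, J, K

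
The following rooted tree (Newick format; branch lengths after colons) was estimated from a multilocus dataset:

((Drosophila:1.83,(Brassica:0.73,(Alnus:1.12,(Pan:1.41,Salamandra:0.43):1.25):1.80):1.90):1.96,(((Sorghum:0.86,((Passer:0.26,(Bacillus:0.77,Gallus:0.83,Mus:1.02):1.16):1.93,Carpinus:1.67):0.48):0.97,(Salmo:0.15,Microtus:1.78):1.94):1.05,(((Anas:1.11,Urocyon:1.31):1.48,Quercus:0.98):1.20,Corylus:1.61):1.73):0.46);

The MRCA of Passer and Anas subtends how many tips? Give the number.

12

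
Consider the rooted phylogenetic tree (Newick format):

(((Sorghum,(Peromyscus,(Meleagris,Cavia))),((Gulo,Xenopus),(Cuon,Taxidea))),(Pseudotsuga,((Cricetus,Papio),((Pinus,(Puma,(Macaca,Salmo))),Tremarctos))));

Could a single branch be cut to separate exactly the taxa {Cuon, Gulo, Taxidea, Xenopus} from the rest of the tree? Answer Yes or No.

The most recent common ancestor of these taxa subtends ((Gulo,Xenopus),(Cuon,Taxidea)).
That clade has exactly 4 tips — every listed taxon and nothing else — so the group is monophyletic.

Yes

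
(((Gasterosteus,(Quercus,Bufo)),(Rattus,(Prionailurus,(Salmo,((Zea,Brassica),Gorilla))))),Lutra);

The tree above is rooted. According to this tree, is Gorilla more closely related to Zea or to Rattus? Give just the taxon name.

The MRCA of Gorilla and Zea subtends ((Zea,Brassica),Gorilla) (3 taxa).
The MRCA of Gorilla and Rattus subtends (Rattus,(Prionailurus,(Salmo,((Zea,Brassica),Gorilla)))) (6 taxa).
The first is nested inside the second, so Gorilla shares a more recent common ancestor with Zea.

Zea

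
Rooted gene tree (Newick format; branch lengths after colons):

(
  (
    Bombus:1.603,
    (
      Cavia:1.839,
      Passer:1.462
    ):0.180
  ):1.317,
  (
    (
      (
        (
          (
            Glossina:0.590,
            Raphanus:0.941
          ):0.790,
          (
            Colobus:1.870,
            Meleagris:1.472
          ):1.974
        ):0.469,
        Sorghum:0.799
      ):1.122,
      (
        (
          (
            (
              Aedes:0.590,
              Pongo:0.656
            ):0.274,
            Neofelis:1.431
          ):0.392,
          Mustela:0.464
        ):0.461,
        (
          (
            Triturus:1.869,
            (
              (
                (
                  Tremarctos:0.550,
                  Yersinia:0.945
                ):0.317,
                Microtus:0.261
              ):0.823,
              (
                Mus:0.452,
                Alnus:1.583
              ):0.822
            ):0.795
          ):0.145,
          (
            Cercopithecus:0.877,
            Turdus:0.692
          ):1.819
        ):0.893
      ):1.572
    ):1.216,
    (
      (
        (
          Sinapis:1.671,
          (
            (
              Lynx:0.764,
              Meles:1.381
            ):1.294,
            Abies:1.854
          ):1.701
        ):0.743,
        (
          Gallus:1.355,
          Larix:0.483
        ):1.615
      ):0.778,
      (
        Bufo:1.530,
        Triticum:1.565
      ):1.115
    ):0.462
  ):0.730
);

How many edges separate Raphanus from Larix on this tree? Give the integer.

The MRCA of Raphanus and Larix is the node subtending (((((Glossina,Raphanus),(Colobus,Meleagris)),Sorghum),((((Aedes,Pongo),Neofelis),Mustela),((Triturus,(((Tremarctos,Yersinia),Microtus),(Mus,Alnus))),(Cercopithecus,Turdus)))),(((Sinapis,((Lynx,Meles),Abies)),(Gallus,Larix)),(Bufo,Triticum))).
From Raphanus up to that node: 5 branches. From Larix up to the same node: 4 branches. Total: 5 + 4 = 9.

9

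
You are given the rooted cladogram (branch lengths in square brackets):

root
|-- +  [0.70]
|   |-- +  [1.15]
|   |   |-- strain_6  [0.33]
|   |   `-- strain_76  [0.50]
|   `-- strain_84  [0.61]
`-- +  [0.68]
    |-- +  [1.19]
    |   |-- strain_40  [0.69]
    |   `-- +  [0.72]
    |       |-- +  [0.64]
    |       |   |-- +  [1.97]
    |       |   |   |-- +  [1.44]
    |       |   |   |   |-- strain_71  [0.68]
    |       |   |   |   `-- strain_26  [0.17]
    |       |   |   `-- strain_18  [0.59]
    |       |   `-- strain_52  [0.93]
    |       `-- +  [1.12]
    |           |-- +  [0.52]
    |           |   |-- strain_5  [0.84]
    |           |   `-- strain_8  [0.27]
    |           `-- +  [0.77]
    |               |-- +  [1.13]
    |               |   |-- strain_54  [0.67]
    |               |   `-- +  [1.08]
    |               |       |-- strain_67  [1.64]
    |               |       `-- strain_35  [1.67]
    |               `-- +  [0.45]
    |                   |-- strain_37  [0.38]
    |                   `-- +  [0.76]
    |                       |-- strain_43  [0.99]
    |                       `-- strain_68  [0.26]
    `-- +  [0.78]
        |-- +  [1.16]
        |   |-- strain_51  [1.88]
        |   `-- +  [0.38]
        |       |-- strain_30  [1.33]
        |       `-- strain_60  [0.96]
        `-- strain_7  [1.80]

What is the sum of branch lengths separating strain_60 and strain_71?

9.92

The path runs strain_60 → … → MRCA → … → strain_71; the MRCA is the node subtending ((strain_40,((((strain_71,strain_26),strain_18),strain_52),((strain_5,strain_8),((strain_54,(strain_67,strain_35)),(strain_37,(strain_43,strain_68)))))),((strain_51,(strain_30,strain_60)),strain_7)).
Branch lengths along that path: 0.96 + 0.38 + 1.16 + 0.78 + 1.19 + 0.72 + 0.64 + 1.97 + 1.44 + 0.68 = 9.92.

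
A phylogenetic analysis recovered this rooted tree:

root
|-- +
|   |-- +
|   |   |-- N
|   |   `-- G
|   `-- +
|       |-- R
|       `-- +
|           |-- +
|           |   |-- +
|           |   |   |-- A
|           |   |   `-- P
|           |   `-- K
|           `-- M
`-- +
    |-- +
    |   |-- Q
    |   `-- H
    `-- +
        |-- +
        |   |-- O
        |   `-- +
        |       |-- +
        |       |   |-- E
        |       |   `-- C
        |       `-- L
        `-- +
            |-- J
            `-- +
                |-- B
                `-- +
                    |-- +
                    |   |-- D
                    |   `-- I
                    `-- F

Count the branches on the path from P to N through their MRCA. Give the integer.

The MRCA of P and N is the node subtending ((N,G),(R,(((A,P),K),M))).
From P up to that node: 5 branches. From N up to the same node: 2 branches. Total: 5 + 2 = 7.

7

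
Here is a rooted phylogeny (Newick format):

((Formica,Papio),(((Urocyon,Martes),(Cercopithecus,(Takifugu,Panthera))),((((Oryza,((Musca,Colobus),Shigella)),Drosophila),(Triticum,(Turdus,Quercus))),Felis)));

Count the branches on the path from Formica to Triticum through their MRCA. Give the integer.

The MRCA of Formica and Triticum is the root of the tree.
From Formica up to that node: 2 branches. From Triticum up to the same node: 5 branches. Total: 2 + 5 = 7.

7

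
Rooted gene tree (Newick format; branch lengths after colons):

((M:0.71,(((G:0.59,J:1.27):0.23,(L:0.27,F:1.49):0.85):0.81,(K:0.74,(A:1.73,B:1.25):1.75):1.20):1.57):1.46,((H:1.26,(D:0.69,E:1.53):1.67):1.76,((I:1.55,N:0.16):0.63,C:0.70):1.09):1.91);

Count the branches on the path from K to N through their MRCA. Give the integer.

The MRCA of K and N is the root of the tree.
From K up to that node: 4 branches. From N up to the same node: 4 branches. Total: 4 + 4 = 8.

8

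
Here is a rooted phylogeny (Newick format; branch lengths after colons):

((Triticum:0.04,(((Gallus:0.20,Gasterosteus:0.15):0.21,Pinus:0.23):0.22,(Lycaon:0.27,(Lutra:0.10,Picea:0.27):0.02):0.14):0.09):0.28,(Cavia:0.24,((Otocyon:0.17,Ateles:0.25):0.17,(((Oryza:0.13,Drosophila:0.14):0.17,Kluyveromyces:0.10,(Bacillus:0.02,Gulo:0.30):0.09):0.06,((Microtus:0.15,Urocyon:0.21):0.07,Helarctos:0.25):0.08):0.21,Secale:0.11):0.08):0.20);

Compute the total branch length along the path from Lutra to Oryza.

The path runs Lutra → … → MRCA → … → Oryza; the MRCA is the root of the tree.
Branch lengths along that path: 0.10 + 0.02 + 0.14 + 0.09 + 0.28 + 0.20 + 0.08 + 0.21 + 0.06 + 0.17 + 0.13 = 1.48.

1.48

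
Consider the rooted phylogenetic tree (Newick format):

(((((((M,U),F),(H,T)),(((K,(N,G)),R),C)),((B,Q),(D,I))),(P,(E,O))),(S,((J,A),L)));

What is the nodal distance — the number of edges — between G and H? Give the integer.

8

The MRCA of G and H is the node subtending ((((M,U),F),(H,T)),(((K,(N,G)),R),C)).
From G up to that node: 5 branches. From H up to the same node: 3 branches. Total: 5 + 3 = 8.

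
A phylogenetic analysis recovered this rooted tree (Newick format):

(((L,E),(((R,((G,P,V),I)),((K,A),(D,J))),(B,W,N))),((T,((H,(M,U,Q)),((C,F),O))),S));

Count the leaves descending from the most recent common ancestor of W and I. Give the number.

12

The MRCA of W and I is the node subtending (((R,((G,P,V),I)),((K,A),(D,J))),(B,W,N)).
That clade contains 12 terminal taxa: A, B, D, G, I, J, K, N, P, R, V, W.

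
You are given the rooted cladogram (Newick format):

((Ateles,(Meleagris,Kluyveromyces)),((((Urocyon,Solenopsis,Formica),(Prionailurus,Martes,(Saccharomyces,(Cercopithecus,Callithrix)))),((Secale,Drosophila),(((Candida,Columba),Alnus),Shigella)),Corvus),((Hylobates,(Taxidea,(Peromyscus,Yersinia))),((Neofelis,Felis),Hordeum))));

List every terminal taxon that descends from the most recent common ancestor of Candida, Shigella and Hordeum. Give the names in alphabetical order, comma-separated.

Alnus, Callithrix, Candida, Cercopithecus, Columba, Corvus, Drosophila, Felis, Formica, Hordeum, Hylobates, Martes, Neofelis, Peromyscus, Prionailurus, Saccharomyces, Secale, Shigella, Solenopsis, Taxidea, Urocyon, Yersinia

Tracing Candida: it sits inside (Candida,Columba).
Tracing Shigella: it sits inside (((Candida,Columba),Alnus),Shigella).
Tracing Hordeum: it sits inside ((Neofelis,Felis),Hordeum).
The smallest clade enclosing all 3 is ((((Urocyon,Solenopsis,Formica),(Prionailurus,Martes,(Saccharomyces,(Cercopithecus,Callithrix)))),((Secale,Drosophila),(((Candida,Columba),Alnus),Shigella)),Corvus),((Hylobates,(Taxidea,(Peromyscus,Yersinia))),((Neofelis,Felis),Hordeum))); the answer is its 22 terminal taxa in alphabetical order.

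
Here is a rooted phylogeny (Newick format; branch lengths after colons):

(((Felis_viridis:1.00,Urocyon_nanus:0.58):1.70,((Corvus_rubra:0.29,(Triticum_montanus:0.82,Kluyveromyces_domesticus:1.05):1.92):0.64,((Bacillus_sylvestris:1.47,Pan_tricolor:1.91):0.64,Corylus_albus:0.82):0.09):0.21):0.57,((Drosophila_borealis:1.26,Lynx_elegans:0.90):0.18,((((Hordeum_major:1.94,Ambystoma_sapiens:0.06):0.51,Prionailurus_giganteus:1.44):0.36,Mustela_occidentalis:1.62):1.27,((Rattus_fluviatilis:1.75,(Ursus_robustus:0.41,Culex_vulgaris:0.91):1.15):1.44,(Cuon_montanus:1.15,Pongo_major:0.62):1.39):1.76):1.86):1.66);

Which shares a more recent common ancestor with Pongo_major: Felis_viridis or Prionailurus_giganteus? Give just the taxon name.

Prionailurus_giganteus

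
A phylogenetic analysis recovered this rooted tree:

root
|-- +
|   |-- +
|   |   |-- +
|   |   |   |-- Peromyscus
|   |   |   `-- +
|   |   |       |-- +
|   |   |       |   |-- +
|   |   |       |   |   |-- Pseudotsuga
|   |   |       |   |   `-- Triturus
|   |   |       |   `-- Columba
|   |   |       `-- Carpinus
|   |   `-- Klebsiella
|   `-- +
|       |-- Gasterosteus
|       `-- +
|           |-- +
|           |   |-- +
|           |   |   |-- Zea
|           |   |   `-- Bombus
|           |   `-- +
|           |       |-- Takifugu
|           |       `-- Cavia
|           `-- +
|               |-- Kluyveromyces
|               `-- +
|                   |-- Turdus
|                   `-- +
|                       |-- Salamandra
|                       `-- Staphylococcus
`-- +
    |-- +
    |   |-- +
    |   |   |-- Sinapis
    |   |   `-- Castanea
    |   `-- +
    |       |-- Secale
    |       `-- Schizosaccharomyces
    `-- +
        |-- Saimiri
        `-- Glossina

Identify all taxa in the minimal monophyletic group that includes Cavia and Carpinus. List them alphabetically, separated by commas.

Tracing Cavia: it sits inside (Takifugu,Cavia).
Tracing Carpinus: it sits inside (((Pseudotsuga,Triturus),Columba),Carpinus).
The smallest clade enclosing both is (((Peromyscus,(((Pseudotsuga,Triturus),Columba),Carpinus)),Klebsiella),(Gasterosteus,(((Zea,Bombus),(Takifugu,Cavia)),(Kluyveromyces,(Turdus,(Salamandra,Staphylococcus)))))); the answer is its 15 terminal taxa in alphabetical order.

Bombus, Carpinus, Cavia, Columba, Gasterosteus, Klebsiella, Kluyveromyces, Peromyscus, Pseudotsuga, Salamandra, Staphylococcus, Takifugu, Triturus, Turdus, Zea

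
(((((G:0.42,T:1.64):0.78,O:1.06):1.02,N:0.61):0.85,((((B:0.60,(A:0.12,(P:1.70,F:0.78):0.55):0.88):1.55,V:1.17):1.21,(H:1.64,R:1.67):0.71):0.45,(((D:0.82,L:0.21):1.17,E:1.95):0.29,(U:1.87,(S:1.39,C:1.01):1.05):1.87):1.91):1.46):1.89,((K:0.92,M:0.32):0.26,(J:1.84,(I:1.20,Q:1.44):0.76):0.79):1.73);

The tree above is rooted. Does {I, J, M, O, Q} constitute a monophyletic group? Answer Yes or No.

No

The MRCA of the listed taxa is the root, so the smallest clade containing them is the whole tree.
That clade also contains A, B, C, D, E, F, G, H, K, L, N, P, R, S, T, U, V, which are not in the proposed group, so the group is not monophyletic.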